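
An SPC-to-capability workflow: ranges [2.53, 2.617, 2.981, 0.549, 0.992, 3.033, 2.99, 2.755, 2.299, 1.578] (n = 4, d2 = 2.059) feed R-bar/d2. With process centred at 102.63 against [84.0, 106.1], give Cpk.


R_bar = (2.53 + 2.617 + 2.981 + 0.549 + 0.992 + 3.033 + 2.99 + 2.755 + 2.299 + 1.578) / 10 = 2.2324
sigma = R_bar / d2 = 2.2324 / 2.059 = 1.0842156
Cp = (USL - LSL)/(6*sigma) = (106.1 - 84.0)/(6*1.0842156) = 3.3972
Cpu = (106.1 - 102.63)/(3*1.0842156) = 1.0668
Cpl = (102.63 - 84.0)/(3*1.0842156) = 5.7276
Cpk = min(Cpu, Cpl) = 1.0668

1.0668


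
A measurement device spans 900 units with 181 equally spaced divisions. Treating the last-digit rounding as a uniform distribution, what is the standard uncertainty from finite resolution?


resolution = range / divisions
resolution = 900 / 181 = 4.9723757
u_res = resolution / (2*sqrt(3))
u_res = 4.9723757 / 3.4641016
u_res = 1.4354

1.4354


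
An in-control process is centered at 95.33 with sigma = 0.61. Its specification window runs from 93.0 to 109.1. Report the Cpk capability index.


Cpu = (USL - mean) / (3*sigma) = (109.1 - 95.33) / (3*0.61) = 7.5246
Cpl = (mean - LSL) / (3*sigma) = (95.33 - 93.0) / (3*0.61) = 1.2732
Cpk = min(Cpu, Cpl) = 1.2732

1.2732


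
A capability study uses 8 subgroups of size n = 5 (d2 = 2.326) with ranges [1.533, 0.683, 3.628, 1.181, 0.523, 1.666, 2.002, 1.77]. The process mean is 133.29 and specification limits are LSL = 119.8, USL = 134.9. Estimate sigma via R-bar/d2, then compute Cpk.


R_bar = (1.533 + 0.683 + 3.628 + 1.181 + 0.523 + 1.666 + 2.002 + 1.77) / 8 = 1.62325
sigma = R_bar / d2 = 1.62325 / 2.326 = 0.69787188
Cp = (USL - LSL)/(6*sigma) = (134.9 - 119.8)/(6*0.69787188) = 3.6062
Cpu = (134.9 - 133.29)/(3*0.69787188) = 0.7690
Cpl = (133.29 - 119.8)/(3*0.69787188) = 6.4434
Cpk = min(Cpu, Cpl) = 0.7690

0.7690


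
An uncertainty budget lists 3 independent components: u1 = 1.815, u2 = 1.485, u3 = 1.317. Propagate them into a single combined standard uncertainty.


uc = sqrt(1.815^2 + 1.485^2 + 1.317^2)
uc = sqrt(7.233939)
uc = 2.6896

2.6896


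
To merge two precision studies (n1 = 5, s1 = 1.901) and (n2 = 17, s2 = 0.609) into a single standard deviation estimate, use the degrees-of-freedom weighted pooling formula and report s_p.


s_p = sqrt(((n1-1)*s1^2 + (n2-1)*s2^2) / (n1+n2-2))
numerator = (5-1)*1.901^2 + (17-1)*0.609^2 = 14.455204 + 5.934096 = 20.3893
denominator = 5 + 17 - 2 = 20
s_p^2 = 20.3893 / 20 = 1.019465
s_p = sqrt(1.019465) = 1.0097

1.0097


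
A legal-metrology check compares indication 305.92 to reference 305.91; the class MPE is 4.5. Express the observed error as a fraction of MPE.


e = indication - reference = 305.92 - 305.91 = 0.0100
|e| = 0.0100
ratio = |e| / MPE = 0.0100 / 4.5
ratio = 0.0022

0.0022


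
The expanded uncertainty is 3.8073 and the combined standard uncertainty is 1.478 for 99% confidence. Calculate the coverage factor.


k = U / uc
k = 3.8073 / 1.478
k = 2.576

2.576


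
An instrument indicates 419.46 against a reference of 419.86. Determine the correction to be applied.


Correction = standard - reading
= 419.86 - 419.46
= 0.4000

0.4000


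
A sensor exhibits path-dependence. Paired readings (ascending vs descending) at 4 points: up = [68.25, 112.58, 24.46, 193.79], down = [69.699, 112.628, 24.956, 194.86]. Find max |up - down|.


|68.25 - 69.699| = 1.4490
|112.58 - 112.628| = 0.0480
|24.46 - 24.956| = 0.4960
|193.79 - 194.86| = 1.0700
hysteresis = max(diffs) = 1.4490

1.4490


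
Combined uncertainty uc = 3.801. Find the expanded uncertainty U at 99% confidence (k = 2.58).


U = k * uc
U = 2.58 * 3.801
U = 9.8066

9.8066


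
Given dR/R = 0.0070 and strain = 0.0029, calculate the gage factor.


GF = (dR/R) / epsilon
= 0.0070 / 0.0029
= 2.4138

2.4138


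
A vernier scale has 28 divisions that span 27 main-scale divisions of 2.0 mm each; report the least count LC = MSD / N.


LC = MSD / n_div
= 2.0 / 28
= 0.0714

0.0714


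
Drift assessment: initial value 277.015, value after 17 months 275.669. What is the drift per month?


rate = (v2 - v1) / months
= (275.669 - 277.015) / 17
= -1.3460 / 17
= -0.0792

-0.0792


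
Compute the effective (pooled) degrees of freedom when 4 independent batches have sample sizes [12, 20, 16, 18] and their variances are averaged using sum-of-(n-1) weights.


nu = sum_i (n_i - 1)
nu = ((12 - 1) + (20 - 1) + (16 - 1) + (18 - 1))
nu = 11 + 19 + 15 + 17
nu = 62

62


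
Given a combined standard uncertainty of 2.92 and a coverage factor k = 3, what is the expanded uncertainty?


U = k * uc
U = 3 * 2.92
U = 8.7600

8.7600


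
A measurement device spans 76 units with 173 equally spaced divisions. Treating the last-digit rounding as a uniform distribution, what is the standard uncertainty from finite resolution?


resolution = range / divisions
resolution = 76 / 173 = 0.43930636
u_res = resolution / (2*sqrt(3))
u_res = 0.43930636 / 3.4641016
u_res = 0.1268

0.1268


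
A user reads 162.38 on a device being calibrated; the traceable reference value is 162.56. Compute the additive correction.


Correction = standard - reading
= 162.56 - 162.38
= 0.1800

0.1800


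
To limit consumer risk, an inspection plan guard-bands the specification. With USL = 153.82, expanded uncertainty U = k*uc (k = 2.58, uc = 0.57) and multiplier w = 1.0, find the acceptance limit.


U = k * uc = 2.58 * 0.57 = 1.4706
guard band g = w * U = 1.0 * 1.4706 = 1.4706
AL = USL - g = 153.82 - 1.4706
AL = 152.3494

152.3494


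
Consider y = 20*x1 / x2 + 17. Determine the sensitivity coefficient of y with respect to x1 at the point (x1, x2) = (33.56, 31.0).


y = 20*x1 / x2 + 17
dy/dx1 = 20/x2
Evaluate at x2 = 31.0: c1 = 20 / 31.0
c1 = 0.6452

0.6452


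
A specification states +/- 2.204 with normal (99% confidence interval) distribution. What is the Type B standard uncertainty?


u_B = half_width / 2.576
u_B = 2.204 / 2.576
u_B = 0.8556

0.8556


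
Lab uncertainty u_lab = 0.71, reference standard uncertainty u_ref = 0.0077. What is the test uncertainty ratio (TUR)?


TUR = u_lab / u_ref
= 0.71 / 0.0077
= 92.2078

92.2078


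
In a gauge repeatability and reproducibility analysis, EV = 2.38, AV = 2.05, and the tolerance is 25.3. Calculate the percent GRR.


GRR = sqrt(EV^2 + AV^2) = sqrt(2.38^2 + 2.05^2) = 3.1411622
%GRR = GRR / tol * 100 = 3.1411622 / 25.3 * 100
%GRR = 12.4157

12.4157


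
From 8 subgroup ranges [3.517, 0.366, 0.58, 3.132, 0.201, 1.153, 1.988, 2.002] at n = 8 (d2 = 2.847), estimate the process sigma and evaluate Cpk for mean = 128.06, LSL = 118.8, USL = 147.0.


R_bar = (3.517 + 0.366 + 0.58 + 3.132 + 0.201 + 1.153 + 1.988 + 2.002) / 8 = 1.617375
sigma = R_bar / d2 = 1.617375 / 2.847 = 0.568098
Cp = (USL - LSL)/(6*sigma) = (147.0 - 118.8)/(6*0.568098) = 8.2732
Cpu = (147.0 - 128.06)/(3*0.568098) = 11.1131
Cpl = (128.06 - 118.8)/(3*0.568098) = 5.4333
Cpk = min(Cpu, Cpl) = 5.4333

5.4333


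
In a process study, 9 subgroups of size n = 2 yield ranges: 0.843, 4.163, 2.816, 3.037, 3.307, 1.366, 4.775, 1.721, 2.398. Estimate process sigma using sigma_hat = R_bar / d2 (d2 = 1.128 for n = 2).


R_bar = (0.843 + 4.163 + 2.816 + 3.037 + 3.307 + 1.366 + 4.775 + 1.721 + 2.398) / 9
R_bar = 24.426 / 9 = 2.714
sigma_hat = R_bar / d2 = 2.714 / 1.128 = 2.4060

2.4060


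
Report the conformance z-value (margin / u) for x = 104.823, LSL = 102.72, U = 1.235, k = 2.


u = U / k = 1.235 / 2 = 0.6175
margin = |LSL - x| = |102.72 - 104.823| = 2.103
z = margin / u = 2.103 / 0.6175
z = 3.4057

3.4057


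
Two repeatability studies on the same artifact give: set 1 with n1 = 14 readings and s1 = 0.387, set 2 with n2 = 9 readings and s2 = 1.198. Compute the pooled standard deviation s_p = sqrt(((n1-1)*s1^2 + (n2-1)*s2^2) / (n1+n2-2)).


s_p = sqrt(((n1-1)*s1^2 + (n2-1)*s2^2) / (n1+n2-2))
numerator = (14-1)*0.387^2 + (9-1)*1.198^2 = 1.946997 + 11.481632 = 13.428629
denominator = 14 + 9 - 2 = 21
s_p^2 = 13.428629 / 21 = 0.63945852
s_p = sqrt(0.63945852) = 0.7997

0.7997


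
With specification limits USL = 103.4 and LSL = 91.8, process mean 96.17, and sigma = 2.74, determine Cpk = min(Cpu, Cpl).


Cpu = (USL - mean) / (3*sigma) = (103.4 - 96.17) / (3*2.74) = 0.8796
Cpl = (mean - LSL) / (3*sigma) = (96.17 - 91.8) / (3*2.74) = 0.5316
Cpk = min(Cpu, Cpl) = 0.5316

0.5316


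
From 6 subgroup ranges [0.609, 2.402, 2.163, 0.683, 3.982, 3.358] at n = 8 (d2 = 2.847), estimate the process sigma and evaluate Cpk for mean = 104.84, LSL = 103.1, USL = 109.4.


R_bar = (0.609 + 2.402 + 2.163 + 0.683 + 3.982 + 3.358) / 6 = 2.1995
sigma = R_bar / d2 = 2.1995 / 2.847 = 0.77256762
Cp = (USL - LSL)/(6*sigma) = (109.4 - 103.1)/(6*0.77256762) = 1.3591
Cpu = (109.4 - 104.84)/(3*0.77256762) = 1.9675
Cpl = (104.84 - 103.1)/(3*0.77256762) = 0.7507
Cpk = min(Cpu, Cpl) = 0.7507

0.7507


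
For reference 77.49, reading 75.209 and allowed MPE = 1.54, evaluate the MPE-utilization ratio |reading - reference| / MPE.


e = indication - reference = 75.209 - 77.49 = -2.2810
|e| = 2.2810
ratio = |e| / MPE = 2.2810 / 1.54
ratio = 1.4812

1.4812


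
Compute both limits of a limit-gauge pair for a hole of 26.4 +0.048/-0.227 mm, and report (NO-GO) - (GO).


GO = nominal - lower_tol (smallest hole = maximum material condition)
GO = 26.4 - 0.227 = 26.173
NO-GO = nominal + upper_tol (largest hole = least material condition)
NO-GO = 26.4 + 0.048 = 26.448
spread = NO-GO - GO = 26.448 - 26.173 = 0.2750

0.2750


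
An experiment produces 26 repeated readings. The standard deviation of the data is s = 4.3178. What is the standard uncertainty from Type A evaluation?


u_A = s / sqrt(n)
u_A = 4.3178 / sqrt(26)
u_A = 4.3178 / 5.0990195
u_A = 0.8468

0.8468


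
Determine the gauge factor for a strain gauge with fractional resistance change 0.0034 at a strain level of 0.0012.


GF = (dR/R) / epsilon
= 0.0034 / 0.0012
= 2.8333

2.8333


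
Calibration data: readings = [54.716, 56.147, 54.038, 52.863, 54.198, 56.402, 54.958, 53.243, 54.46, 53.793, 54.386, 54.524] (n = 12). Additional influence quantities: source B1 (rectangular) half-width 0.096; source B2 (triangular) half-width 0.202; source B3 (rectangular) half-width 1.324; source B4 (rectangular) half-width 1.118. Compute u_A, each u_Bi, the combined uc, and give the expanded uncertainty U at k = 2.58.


mean = (54.716 + 56.147 + 54.038 + 52.863 + 54.198 + 56.402 + 54.958 + 53.243 + 54.46 + 53.793 + 54.386 + 54.524) / 12 = 54.47733333
s = sqrt(sum((x - mean)^2)/(n-1)) = 1.029561
u_A = s / sqrt(n) = 1.029561 / sqrt(12) = 0.29720866
u_B1 = 0.096 / sqrt(3) = 0.055425626
u_B2 = 0.202 / sqrt(6) = 0.082466155
u_B3 = 1.324 / sqrt(3) = 0.76441176
u_B4 = 1.118 / sqrt(3) = 0.6454776
uc = sqrt(0.29720866^2 + 0.055425626^2 + 0.082466155^2 + 0.76441176^2 + 0.6454776^2) = 1.0484142
U = k * uc = 2.58 * 1.0484142
U = 2.7049

2.7049


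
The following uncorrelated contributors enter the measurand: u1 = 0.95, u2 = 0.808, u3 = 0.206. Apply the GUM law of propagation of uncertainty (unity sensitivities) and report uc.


uc = sqrt(0.95^2 + 0.808^2 + 0.206^2)
uc = sqrt(1.5978)
uc = 1.2640

1.2640


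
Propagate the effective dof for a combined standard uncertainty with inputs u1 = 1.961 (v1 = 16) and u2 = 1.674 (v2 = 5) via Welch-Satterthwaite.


uc = sqrt(u1^2 + u2^2) = sqrt(1.961^2 + 1.674^2) = 2.5783322
v_eff = uc^4 / (u1^4/v1 + u2^4/v2)
= 2.5783322^4 / (1.961^4/16 + 1.674^4/5)
= 44.193204 / 2.4948021
v_eff = 17.7141

17.7141


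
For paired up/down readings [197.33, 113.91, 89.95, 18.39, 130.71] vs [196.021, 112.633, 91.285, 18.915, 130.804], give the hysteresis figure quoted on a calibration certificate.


|197.33 - 196.021| = 1.3090
|113.91 - 112.633| = 1.2770
|89.95 - 91.285| = 1.3350
|18.39 - 18.915| = 0.5250
|130.71 - 130.804| = 0.0940
hysteresis = max(diffs) = 1.3350

1.3350


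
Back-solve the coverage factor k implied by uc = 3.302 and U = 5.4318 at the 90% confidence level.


k = U / uc
k = 5.4318 / 3.302
k = 1.645

1.645


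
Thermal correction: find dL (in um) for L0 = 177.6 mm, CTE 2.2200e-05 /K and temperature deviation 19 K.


dL = L * alpha * dT
= 177.6 * 2.2200e-05 * 19
= 0.0749117 mm
dL_um = 0.0749117 * 1000 = 74.9117 um

74.9117


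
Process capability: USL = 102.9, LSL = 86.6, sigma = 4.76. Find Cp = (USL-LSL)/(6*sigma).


Cp = (USL - LSL) / (6 * sigma)
= (102.9 - 86.6) / (6 * 4.76)
= 16.3000 / 28.5600
= 0.5707

0.5707


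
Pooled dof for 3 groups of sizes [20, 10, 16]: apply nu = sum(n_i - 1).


nu = sum_i (n_i - 1)
nu = ((20 - 1) + (10 - 1) + (16 - 1))
nu = 19 + 9 + 15
nu = 43

43


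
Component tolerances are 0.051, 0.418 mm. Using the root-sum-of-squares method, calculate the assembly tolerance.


RSS = sqrt(0.051^2 + 0.418^2)
= sqrt(0.177325)
= 0.4211

0.4211


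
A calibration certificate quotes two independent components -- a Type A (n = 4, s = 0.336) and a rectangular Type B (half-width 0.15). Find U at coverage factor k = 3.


u_A = s / sqrt(n) = 0.336 / sqrt(4) = 0.168
u_B = half_width / sqrt(3) = 0.15 / sqrt(3) = 0.08660254
uc = sqrt(u_A^2 + u_B^2) = sqrt(0.168^2 + 0.08660254^2) = 0.18900794
U = k * uc = 3 * 0.18900794
U = 0.5670

0.5670


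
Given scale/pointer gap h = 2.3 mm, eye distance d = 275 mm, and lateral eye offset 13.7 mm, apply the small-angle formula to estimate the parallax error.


error = h * offset / d
= 2.3 * 13.7 / 275
= 0.1146

0.1146


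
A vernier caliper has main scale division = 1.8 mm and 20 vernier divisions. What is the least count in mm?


LC = MSD / n_div
= 1.8 / 20
= 0.0900

0.0900


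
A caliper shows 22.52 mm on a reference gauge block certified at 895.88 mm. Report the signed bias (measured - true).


Systematic error = measured - true
= 22.52 - 895.88
= -873.3600

-873.3600


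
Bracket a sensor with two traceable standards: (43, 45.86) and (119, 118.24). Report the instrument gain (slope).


slope = (y2 - y1) / (x2 - x1)
= (118.24 - 45.86) / (119 - 43)
= 72.3800 / 76
= 0.9524

0.9524


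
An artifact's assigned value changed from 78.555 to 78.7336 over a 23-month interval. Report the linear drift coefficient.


rate = (v2 - v1) / months
= (78.7336 - 78.555) / 23
= 0.1786 / 23
= 0.0078

0.0078


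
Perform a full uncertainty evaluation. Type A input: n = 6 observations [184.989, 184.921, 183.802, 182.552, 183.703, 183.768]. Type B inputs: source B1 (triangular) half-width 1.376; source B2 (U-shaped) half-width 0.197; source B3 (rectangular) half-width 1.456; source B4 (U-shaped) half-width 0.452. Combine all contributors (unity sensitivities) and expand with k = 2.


mean = (184.989 + 184.921 + 183.802 + 182.552 + 183.703 + 183.768) / 6 = 183.9558333
s = sqrt(sum((x - mean)^2)/(n-1)) = 0.90472082
u_A = s / sqrt(n) = 0.90472082 / sqrt(6) = 0.36935073
u_B1 = 1.376 / sqrt(6) = 0.56174965
u_B2 = 0.197 / sqrt(2) = 0.13930004
u_B3 = 1.456 / sqrt(3) = 0.84062199
u_B4 = 0.452 / sqrt(2) = 0.31961227
uc = sqrt(0.36935073^2 + 0.56174965^2 + 0.13930004^2 + 0.84062199^2 + 0.31961227^2) = 1.1314524
U = k * uc = 2 * 1.1314524
U = 2.2629

2.2629


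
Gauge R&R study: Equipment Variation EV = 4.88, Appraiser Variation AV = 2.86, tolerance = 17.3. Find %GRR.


GRR = sqrt(EV^2 + AV^2) = sqrt(4.88^2 + 2.86^2) = 5.6563239
%GRR = GRR / tol * 100 = 5.6563239 / 17.3 * 100
%GRR = 32.6955

32.6955


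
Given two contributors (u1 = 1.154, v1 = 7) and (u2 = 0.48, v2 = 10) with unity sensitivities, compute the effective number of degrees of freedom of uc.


uc = sqrt(u1^2 + u2^2) = sqrt(1.154^2 + 0.48^2) = 1.2498464
v_eff = uc^4 / (u1^4/v1 + u2^4/v2)
= 1.2498464^4 / (1.154^4/7 + 0.48^4/10)
= 2.4402065 / 0.25866092
v_eff = 9.4340

9.4340


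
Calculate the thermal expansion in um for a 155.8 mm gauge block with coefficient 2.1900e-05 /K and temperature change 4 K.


dL = L * alpha * dT
= 155.8 * 2.1900e-05 * 4
= 0.0136481 mm
dL_um = 0.0136481 * 1000 = 13.6481 um

13.6481


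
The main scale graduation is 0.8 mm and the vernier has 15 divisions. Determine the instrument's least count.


LC = MSD / n_div
= 0.8 / 15
= 0.0533

0.0533


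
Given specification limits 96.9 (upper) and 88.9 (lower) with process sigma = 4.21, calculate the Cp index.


Cp = (USL - LSL) / (6 * sigma)
= (96.9 - 88.9) / (6 * 4.21)
= 8.0000 / 25.2600
= 0.3167

0.3167


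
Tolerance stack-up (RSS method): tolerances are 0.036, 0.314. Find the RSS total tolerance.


RSS = sqrt(0.036^2 + 0.314^2)
= sqrt(0.099892)
= 0.3161

0.3161


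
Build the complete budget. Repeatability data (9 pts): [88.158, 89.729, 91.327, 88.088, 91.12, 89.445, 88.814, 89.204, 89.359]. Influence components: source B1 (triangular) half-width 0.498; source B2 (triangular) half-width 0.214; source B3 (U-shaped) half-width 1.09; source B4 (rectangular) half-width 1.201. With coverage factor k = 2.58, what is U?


mean = (88.158 + 89.729 + 91.327 + 88.088 + 91.12 + 89.445 + 88.814 + 89.204 + 89.359) / 9 = 89.47155556
s = sqrt(sum((x - mean)^2)/(n-1)) = 1.1392604
u_A = s / sqrt(n) = 1.1392604 / sqrt(9) = 0.37975347
u_B1 = 0.498 / sqrt(6) = 0.20330765
u_B2 = 0.214 / sqrt(6) = 0.087365134
u_B3 = 1.09 / sqrt(2) = 0.77074639
u_B4 = 1.201 / sqrt(3) = 0.69339767
uc = sqrt(0.37975347^2 + 0.20330765^2 + 0.087365134^2 + 0.77074639^2 + 0.69339767^2) = 1.1260682
U = k * uc = 2.58 * 1.1260682
U = 2.9053

2.9053


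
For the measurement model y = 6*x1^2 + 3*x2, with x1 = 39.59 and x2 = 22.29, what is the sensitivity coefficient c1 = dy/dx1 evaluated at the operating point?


y = 6*x1^2 + 3*x2
dy/dx1 = 2*6*x1
Evaluate at x1 = 39.59: c1 = 12 * 39.59
c1 = 475.0800

475.0800


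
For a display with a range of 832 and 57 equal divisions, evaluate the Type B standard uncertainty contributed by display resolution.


resolution = range / divisions
resolution = 832 / 57 = 14.596491
u_res = resolution / (2*sqrt(3))
u_res = 14.596491 / 3.4641016
u_res = 4.2136

4.2136


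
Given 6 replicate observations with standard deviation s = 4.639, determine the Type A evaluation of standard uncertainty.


u_A = s / sqrt(n)
u_A = 4.639 / sqrt(6)
u_A = 4.639 / 2.4494897
u_A = 1.8939

1.8939


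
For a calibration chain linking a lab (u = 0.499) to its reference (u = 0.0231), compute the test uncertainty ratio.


TUR = u_lab / u_ref
= 0.499 / 0.0231
= 21.6017

21.6017


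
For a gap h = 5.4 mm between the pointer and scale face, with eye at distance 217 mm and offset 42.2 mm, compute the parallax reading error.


error = h * offset / d
= 5.4 * 42.2 / 217
= 1.0501

1.0501


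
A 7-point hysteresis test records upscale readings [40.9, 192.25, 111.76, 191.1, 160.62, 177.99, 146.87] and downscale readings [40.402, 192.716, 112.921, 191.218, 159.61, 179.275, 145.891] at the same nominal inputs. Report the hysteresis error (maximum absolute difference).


|40.9 - 40.402| = 0.4980
|192.25 - 192.716| = 0.4660
|111.76 - 112.921| = 1.1610
|191.1 - 191.218| = 0.1180
|160.62 - 159.61| = 1.0100
|177.99 - 179.275| = 1.2850
|146.87 - 145.891| = 0.9790
hysteresis = max(diffs) = 1.2850

1.2850


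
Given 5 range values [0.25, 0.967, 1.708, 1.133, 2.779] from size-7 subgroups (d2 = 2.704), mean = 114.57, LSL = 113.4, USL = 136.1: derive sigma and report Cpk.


R_bar = (0.25 + 0.967 + 1.708 + 1.133 + 2.779) / 5 = 1.3674
sigma = R_bar / d2 = 1.3674 / 2.704 = 0.50569527
Cp = (USL - LSL)/(6*sigma) = (136.1 - 113.4)/(6*0.50569527) = 7.4814
Cpu = (136.1 - 114.57)/(3*0.50569527) = 14.1917
Cpl = (114.57 - 113.4)/(3*0.50569527) = 0.7712
Cpk = min(Cpu, Cpl) = 0.7712

0.7712


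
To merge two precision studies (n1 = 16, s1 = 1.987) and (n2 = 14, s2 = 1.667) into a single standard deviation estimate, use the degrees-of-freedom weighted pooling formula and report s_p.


s_p = sqrt(((n1-1)*s1^2 + (n2-1)*s2^2) / (n1+n2-2))
numerator = (16-1)*1.987^2 + (14-1)*1.667^2 = 59.222535 + 36.125557 = 95.348092
denominator = 16 + 14 - 2 = 28
s_p^2 = 95.348092 / 28 = 3.405289
s_p = sqrt(3.405289) = 1.8453

1.8453


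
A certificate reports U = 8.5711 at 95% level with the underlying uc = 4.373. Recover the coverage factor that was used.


k = U / uc
k = 8.5711 / 4.373
k = 1.96

1.96


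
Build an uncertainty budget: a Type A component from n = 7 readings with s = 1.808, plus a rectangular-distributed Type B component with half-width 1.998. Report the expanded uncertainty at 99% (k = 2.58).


u_A = s / sqrt(n) = 1.808 / sqrt(7) = 0.68335977
u_B = half_width / sqrt(3) = 1.998 / sqrt(3) = 1.1535458
uc = sqrt(u_A^2 + u_B^2) = sqrt(0.68335977^2 + 1.1535458^2) = 1.3407641
U = k * uc = 2.58 * 1.3407641
U = 3.4592

3.4592


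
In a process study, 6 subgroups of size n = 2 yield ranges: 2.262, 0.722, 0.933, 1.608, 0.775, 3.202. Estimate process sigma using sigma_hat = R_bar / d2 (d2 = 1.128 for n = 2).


R_bar = (2.262 + 0.722 + 0.933 + 1.608 + 0.775 + 3.202) / 6
R_bar = 9.502 / 6 = 1.5836667
sigma_hat = R_bar / d2 = 1.5836667 / 1.128 = 1.4040

1.4040


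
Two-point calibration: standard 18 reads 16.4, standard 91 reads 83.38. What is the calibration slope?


slope = (y2 - y1) / (x2 - x1)
= (83.38 - 16.4) / (91 - 18)
= 66.9800 / 73
= 0.9175

0.9175


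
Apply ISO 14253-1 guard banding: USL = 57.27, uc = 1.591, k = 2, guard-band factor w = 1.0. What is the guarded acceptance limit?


U = k * uc = 2 * 1.591 = 3.182
guard band g = w * U = 1.0 * 3.182 = 3.182
AL = USL - g = 57.27 - 3.182
AL = 54.0880

54.0880


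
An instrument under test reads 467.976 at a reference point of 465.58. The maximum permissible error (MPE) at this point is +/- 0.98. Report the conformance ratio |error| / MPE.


e = indication - reference = 467.976 - 465.58 = 2.3960
|e| = 2.3960
ratio = |e| / MPE = 2.3960 / 0.98
ratio = 2.4449

2.4449


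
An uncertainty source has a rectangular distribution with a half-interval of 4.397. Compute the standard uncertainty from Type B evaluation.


u_B = half_width / sqrt(3)
u_B = 4.397 / 1.7320508
u_B = 2.5386

2.5386


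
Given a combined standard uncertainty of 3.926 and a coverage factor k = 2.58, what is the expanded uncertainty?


U = k * uc
U = 2.58 * 3.926
U = 10.1291

10.1291


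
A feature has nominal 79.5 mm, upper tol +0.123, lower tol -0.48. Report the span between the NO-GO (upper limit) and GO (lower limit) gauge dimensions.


GO = nominal - lower_tol (smallest hole = maximum material condition)
GO = 79.5 - 0.48 = 79.02
NO-GO = nominal + upper_tol (largest hole = least material condition)
NO-GO = 79.5 + 0.123 = 79.623
spread = NO-GO - GO = 79.623 - 79.02 = 0.6030

0.6030


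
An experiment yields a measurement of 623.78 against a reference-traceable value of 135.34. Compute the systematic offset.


Systematic error = measured - true
= 623.78 - 135.34
= 488.4400

488.4400


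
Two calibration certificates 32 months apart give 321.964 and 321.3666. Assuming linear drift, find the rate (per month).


rate = (v2 - v1) / months
= (321.3666 - 321.964) / 32
= -0.5974 / 32
= -0.0187

-0.0187


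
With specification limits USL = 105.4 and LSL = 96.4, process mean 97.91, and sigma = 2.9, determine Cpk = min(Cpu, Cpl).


Cpu = (USL - mean) / (3*sigma) = (105.4 - 97.91) / (3*2.9) = 0.8609
Cpl = (mean - LSL) / (3*sigma) = (97.91 - 96.4) / (3*2.9) = 0.1736
Cpk = min(Cpu, Cpl) = 0.1736

0.1736


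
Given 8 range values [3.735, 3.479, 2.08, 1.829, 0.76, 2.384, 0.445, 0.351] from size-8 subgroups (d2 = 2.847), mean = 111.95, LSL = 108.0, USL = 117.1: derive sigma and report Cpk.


R_bar = (3.735 + 3.479 + 2.08 + 1.829 + 0.76 + 2.384 + 0.445 + 0.351) / 8 = 1.882875
sigma = R_bar / d2 = 1.882875 / 2.847 = 0.66135406
Cp = (USL - LSL)/(6*sigma) = (117.1 - 108.0)/(6*0.66135406) = 2.2933
Cpu = (117.1 - 111.95)/(3*0.66135406) = 2.5957
Cpl = (111.95 - 108.0)/(3*0.66135406) = 1.9909
Cpk = min(Cpu, Cpl) = 1.9909

1.9909


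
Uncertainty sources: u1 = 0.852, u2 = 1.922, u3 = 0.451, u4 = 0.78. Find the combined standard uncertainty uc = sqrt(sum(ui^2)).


uc = sqrt(0.852^2 + 1.922^2 + 0.451^2 + 0.78^2)
uc = sqrt(5.231789)
uc = 2.2873

2.2873


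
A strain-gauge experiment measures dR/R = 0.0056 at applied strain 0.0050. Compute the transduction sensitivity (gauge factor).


GF = (dR/R) / epsilon
= 0.0056 / 0.0050
= 1.1200

1.1200


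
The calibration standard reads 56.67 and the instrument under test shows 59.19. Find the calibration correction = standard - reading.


Correction = standard - reading
= 56.67 - 59.19
= -2.5200

-2.5200


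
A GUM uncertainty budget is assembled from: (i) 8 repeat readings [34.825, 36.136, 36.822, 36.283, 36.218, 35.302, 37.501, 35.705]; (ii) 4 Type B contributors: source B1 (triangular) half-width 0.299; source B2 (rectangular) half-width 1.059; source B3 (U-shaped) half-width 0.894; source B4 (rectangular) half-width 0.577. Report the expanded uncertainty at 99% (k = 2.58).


mean = (34.825 + 36.136 + 36.822 + 36.283 + 36.218 + 35.302 + 37.501 + 35.705) / 8 = 36.099
s = sqrt(sum((x - mean)^2)/(n-1)) = 0.84102319
u_A = s / sqrt(n) = 0.84102319 / sqrt(8) = 0.2973466
u_B1 = 0.299 / sqrt(6) = 0.12206624
u_B2 = 1.059 / sqrt(3) = 0.61141394
u_B3 = 0.894 / sqrt(2) = 0.63215346
u_B4 = 0.577 / sqrt(3) = 0.33313111
uc = sqrt(0.2973466^2 + 0.12206624^2 + 0.61141394^2 + 0.63215346^2 + 0.33313111^2) = 0.99384934
U = k * uc = 2.58 * 0.99384934
U = 2.5641

2.5641


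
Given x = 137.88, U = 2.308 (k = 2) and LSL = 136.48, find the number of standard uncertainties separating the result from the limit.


u = U / k = 2.308 / 2 = 1.154
margin = |LSL - x| = |136.48 - 137.88| = 1.4
z = margin / u = 1.4 / 1.154
z = 1.2132

1.2132


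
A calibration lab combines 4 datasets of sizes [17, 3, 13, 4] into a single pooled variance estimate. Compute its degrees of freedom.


nu = sum_i (n_i - 1)
nu = ((17 - 1) + (3 - 1) + (13 - 1) + (4 - 1))
nu = 16 + 2 + 12 + 3
nu = 33

33


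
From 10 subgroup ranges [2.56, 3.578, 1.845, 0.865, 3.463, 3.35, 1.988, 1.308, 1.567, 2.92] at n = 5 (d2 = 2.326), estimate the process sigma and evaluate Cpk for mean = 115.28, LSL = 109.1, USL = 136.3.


R_bar = (2.56 + 3.578 + 1.845 + 0.865 + 3.463 + 3.35 + 1.988 + 1.308 + 1.567 + 2.92) / 10 = 2.3444
sigma = R_bar / d2 = 2.3444 / 2.326 = 1.0079106
Cp = (USL - LSL)/(6*sigma) = (136.3 - 109.1)/(6*1.0079106) = 4.4978
Cpu = (136.3 - 115.28)/(3*1.0079106) = 6.9517
Cpl = (115.28 - 109.1)/(3*1.0079106) = 2.0438
Cpk = min(Cpu, Cpl) = 2.0438

2.0438


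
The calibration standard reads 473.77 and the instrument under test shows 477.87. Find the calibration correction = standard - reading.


Correction = standard - reading
= 473.77 - 477.87
= -4.1000

-4.1000


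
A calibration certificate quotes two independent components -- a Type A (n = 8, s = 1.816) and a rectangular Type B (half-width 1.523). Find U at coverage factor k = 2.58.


u_A = s / sqrt(n) = 1.816 / sqrt(8) = 0.64205296
u_B = half_width / sqrt(3) = 1.523 / sqrt(3) = 0.87930446
uc = sqrt(u_A^2 + u_B^2) = sqrt(0.64205296^2 + 0.87930446^2) = 1.0887646
U = k * uc = 2.58 * 1.0887646
U = 2.8090

2.8090


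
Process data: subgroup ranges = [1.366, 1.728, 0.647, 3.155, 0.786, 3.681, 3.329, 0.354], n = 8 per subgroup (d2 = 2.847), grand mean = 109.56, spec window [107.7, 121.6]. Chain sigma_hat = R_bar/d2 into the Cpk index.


R_bar = (1.366 + 1.728 + 0.647 + 3.155 + 0.786 + 3.681 + 3.329 + 0.354) / 8 = 1.88075
sigma = R_bar / d2 = 1.88075 / 2.847 = 0.66060766
Cp = (USL - LSL)/(6*sigma) = (121.6 - 107.7)/(6*0.66060766) = 3.5069
Cpu = (121.6 - 109.56)/(3*0.66060766) = 6.0752
Cpl = (109.56 - 107.7)/(3*0.66060766) = 0.9385
Cpk = min(Cpu, Cpl) = 0.9385

0.9385


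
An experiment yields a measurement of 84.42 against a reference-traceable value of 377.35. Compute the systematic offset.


Systematic error = measured - true
= 84.42 - 377.35
= -292.9300

-292.9300


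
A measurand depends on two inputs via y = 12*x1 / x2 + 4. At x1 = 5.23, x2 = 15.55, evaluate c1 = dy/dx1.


y = 12*x1 / x2 + 4
dy/dx1 = 12/x2
Evaluate at x2 = 15.55: c1 = 12 / 15.55
c1 = 0.7717

0.7717


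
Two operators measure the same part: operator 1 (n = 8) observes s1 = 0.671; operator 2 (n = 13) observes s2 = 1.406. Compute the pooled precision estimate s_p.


s_p = sqrt(((n1-1)*s1^2 + (n2-1)*s2^2) / (n1+n2-2))
numerator = (8-1)*0.671^2 + (13-1)*1.406^2 = 3.151687 + 23.722032 = 26.873719
denominator = 8 + 13 - 2 = 19
s_p^2 = 26.873719 / 19 = 1.4144063
s_p = sqrt(1.4144063) = 1.1893

1.1893


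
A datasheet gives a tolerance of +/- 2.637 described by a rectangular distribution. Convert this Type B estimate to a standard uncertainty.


u_B = half_width / sqrt(3)
u_B = 2.637 / 1.7320508
u_B = 1.5225

1.5225


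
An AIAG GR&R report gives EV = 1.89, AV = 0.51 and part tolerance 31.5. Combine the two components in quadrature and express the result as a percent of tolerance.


GRR = sqrt(EV^2 + AV^2) = sqrt(1.89^2 + 0.51^2) = 1.9576006
%GRR = GRR / tol * 100 = 1.9576006 / 31.5 * 100
%GRR = 6.2146

6.2146


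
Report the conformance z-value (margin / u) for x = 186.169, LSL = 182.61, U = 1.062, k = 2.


u = U / k = 1.062 / 2 = 0.531
margin = |LSL - x| = |182.61 - 186.169| = 3.559
z = margin / u = 3.559 / 0.531
z = 6.7024

6.7024


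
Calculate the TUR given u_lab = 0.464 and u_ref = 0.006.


TUR = u_lab / u_ref
= 0.464 / 0.006
= 77.3333

77.3333


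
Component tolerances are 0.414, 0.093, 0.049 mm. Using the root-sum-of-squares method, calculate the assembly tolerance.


RSS = sqrt(0.414^2 + 0.093^2 + 0.049^2)
= sqrt(0.182446)
= 0.4271

0.4271


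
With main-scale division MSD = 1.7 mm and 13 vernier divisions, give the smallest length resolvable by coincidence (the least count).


LC = MSD / n_div
= 1.7 / 13
= 0.1308

0.1308


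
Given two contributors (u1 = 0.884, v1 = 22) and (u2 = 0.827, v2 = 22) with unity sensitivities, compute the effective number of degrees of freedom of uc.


uc = sqrt(u1^2 + u2^2) = sqrt(0.884^2 + 0.827^2) = 1.2105309
v_eff = uc^4 / (u1^4/v1 + u2^4/v2)
= 1.2105309^4 / (0.884^4/22 + 0.827^4/22)
= 2.1473534 / 0.049019653
v_eff = 43.8060

43.8060


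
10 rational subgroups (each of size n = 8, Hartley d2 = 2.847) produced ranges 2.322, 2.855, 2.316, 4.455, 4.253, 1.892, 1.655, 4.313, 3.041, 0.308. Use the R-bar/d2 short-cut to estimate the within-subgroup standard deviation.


R_bar = (2.322 + 2.855 + 2.316 + 4.455 + 4.253 + 1.892 + 1.655 + 4.313 + 3.041 + 0.308) / 10
R_bar = 27.41 / 10 = 2.741
sigma_hat = R_bar / d2 = 2.741 / 2.847 = 0.9628

0.9628


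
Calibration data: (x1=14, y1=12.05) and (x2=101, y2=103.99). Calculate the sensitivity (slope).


slope = (y2 - y1) / (x2 - x1)
= (103.99 - 12.05) / (101 - 14)
= 91.9400 / 87
= 1.0568

1.0568


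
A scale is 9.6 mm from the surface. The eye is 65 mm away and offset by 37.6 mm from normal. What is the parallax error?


error = h * offset / d
= 9.6 * 37.6 / 65
= 5.5532

5.5532


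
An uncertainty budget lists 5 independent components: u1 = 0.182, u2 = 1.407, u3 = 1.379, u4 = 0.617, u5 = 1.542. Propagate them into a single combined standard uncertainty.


uc = sqrt(0.182^2 + 1.407^2 + 1.379^2 + 0.617^2 + 1.542^2)
uc = sqrt(6.672867)
uc = 2.5832

2.5832


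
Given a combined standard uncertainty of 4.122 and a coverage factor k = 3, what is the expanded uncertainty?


U = k * uc
U = 3 * 4.122
U = 12.3660

12.3660


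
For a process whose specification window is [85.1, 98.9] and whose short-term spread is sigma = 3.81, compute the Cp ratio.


Cp = (USL - LSL) / (6 * sigma)
= (98.9 - 85.1) / (6 * 3.81)
= 13.8000 / 22.8600
= 0.6037

0.6037


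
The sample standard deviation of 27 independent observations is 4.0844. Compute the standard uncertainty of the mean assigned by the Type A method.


u_A = s / sqrt(n)
u_A = 4.0844 / sqrt(27)
u_A = 4.0844 / 5.1961524
u_A = 0.7860

0.7860


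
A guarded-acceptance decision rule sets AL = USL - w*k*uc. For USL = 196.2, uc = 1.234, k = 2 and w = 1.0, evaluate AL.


U = k * uc = 2 * 1.234 = 2.468
guard band g = w * U = 1.0 * 2.468 = 2.468
AL = USL - g = 196.2 - 2.468
AL = 193.7320

193.7320


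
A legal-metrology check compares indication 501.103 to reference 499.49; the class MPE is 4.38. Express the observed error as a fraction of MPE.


e = indication - reference = 501.103 - 499.49 = 1.6130
|e| = 1.6130
ratio = |e| / MPE = 1.6130 / 4.38
ratio = 0.3683

0.3683


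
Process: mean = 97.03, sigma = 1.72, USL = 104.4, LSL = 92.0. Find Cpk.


Cpu = (USL - mean) / (3*sigma) = (104.4 - 97.03) / (3*1.72) = 1.4283
Cpl = (mean - LSL) / (3*sigma) = (97.03 - 92.0) / (3*1.72) = 0.9748
Cpk = min(Cpu, Cpl) = 0.9748

0.9748


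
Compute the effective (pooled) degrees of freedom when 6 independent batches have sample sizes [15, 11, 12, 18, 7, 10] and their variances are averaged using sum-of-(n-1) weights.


nu = sum_i (n_i - 1)
nu = ((15 - 1) + (11 - 1) + (12 - 1) + (18 - 1) + (7 - 1) + (10 - 1))
nu = 14 + 10 + 11 + 17 + 6 + 9
nu = 67

67


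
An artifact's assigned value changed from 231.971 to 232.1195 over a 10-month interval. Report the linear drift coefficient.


rate = (v2 - v1) / months
= (232.1195 - 231.971) / 10
= 0.1485 / 10
= 0.0148

0.0148


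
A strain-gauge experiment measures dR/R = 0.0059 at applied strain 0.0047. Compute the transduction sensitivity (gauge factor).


GF = (dR/R) / epsilon
= 0.0059 / 0.0047
= 1.2553

1.2553


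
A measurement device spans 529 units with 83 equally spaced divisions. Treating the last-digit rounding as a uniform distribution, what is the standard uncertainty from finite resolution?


resolution = range / divisions
resolution = 529 / 83 = 6.373494
u_res = resolution / (2*sqrt(3))
u_res = 6.373494 / 3.4641016
u_res = 1.8399

1.8399


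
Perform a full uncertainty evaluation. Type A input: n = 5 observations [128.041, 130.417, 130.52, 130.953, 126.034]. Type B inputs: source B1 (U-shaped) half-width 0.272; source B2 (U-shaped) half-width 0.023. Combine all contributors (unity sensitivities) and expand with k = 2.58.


mean = (128.041 + 130.417 + 130.52 + 130.953 + 126.034) / 5 = 129.193
s = sqrt(sum((x - mean)^2)/(n-1)) = 2.101374
u_A = s / sqrt(n) = 2.101374 / sqrt(5) = 0.93976302
u_B1 = 0.272 / sqrt(2) = 0.19233304
u_B2 = 0.023 / sqrt(2) = 0.016263456
uc = sqrt(0.93976302^2 + 0.19233304^2 + 0.016263456^2) = 0.95938055
U = k * uc = 2.58 * 0.95938055
U = 2.4752

2.4752


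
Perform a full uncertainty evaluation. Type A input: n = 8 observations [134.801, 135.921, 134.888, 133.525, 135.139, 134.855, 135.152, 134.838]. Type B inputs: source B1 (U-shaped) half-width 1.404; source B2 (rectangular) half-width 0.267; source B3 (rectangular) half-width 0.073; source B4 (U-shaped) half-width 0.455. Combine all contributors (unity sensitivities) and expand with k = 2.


mean = (134.801 + 135.921 + 134.888 + 133.525 + 135.139 + 134.855 + 135.152 + 134.838) / 8 = 134.889875
s = sqrt(sum((x - mean)^2)/(n-1)) = 0.66210539
u_A = s / sqrt(n) = 0.66210539 / sqrt(8) = 0.23408961
u_B1 = 1.404 / sqrt(2) = 0.99277792
u_B2 = 0.267 / sqrt(3) = 0.15415252
u_B3 = 0.073 / sqrt(3) = 0.04214657
u_B4 = 0.455 / sqrt(2) = 0.32173359
uc = sqrt(0.23408961^2 + 0.99277792^2 + 0.15415252^2 + 0.04214657^2 + 0.32173359^2) = 1.0814147
U = k * uc = 2 * 1.0814147
U = 2.1628

2.1628


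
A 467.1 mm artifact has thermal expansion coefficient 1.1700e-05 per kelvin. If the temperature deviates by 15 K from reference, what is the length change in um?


dL = L * alpha * dT
= 467.1 * 1.1700e-05 * 15
= 0.0819761 mm
dL_um = 0.0819761 * 1000 = 81.9761 um

81.9761


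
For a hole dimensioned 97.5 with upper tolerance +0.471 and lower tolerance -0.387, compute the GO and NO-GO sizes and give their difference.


GO = nominal - lower_tol (smallest hole = maximum material condition)
GO = 97.5 - 0.387 = 97.113
NO-GO = nominal + upper_tol (largest hole = least material condition)
NO-GO = 97.5 + 0.471 = 97.971
spread = NO-GO - GO = 97.971 - 97.113 = 0.8580

0.8580


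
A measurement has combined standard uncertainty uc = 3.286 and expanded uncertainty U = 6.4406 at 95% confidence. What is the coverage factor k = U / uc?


k = U / uc
k = 6.4406 / 3.286
k = 1.96

1.96


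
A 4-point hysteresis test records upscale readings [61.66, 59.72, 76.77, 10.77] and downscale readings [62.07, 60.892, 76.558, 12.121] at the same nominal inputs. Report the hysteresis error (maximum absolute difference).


|61.66 - 62.07| = 0.4100
|59.72 - 60.892| = 1.1720
|76.77 - 76.558| = 0.2120
|10.77 - 12.121| = 1.3510
hysteresis = max(diffs) = 1.3510

1.3510


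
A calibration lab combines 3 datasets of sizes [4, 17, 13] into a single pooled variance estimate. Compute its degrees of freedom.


nu = sum_i (n_i - 1)
nu = ((4 - 1) + (17 - 1) + (13 - 1))
nu = 3 + 16 + 12
nu = 31

31


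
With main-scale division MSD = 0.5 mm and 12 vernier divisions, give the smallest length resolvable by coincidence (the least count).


LC = MSD / n_div
= 0.5 / 12
= 0.0417

0.0417


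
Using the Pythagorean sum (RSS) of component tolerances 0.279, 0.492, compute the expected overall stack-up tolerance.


RSS = sqrt(0.279^2 + 0.492^2)
= sqrt(0.319905)
= 0.5656

0.5656


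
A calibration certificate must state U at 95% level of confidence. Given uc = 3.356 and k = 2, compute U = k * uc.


U = k * uc
U = 2 * 3.356
U = 6.7120

6.7120


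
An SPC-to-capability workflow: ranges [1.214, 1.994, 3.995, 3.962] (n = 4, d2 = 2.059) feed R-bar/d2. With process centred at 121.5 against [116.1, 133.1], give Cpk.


R_bar = (1.214 + 1.994 + 3.995 + 3.962) / 4 = 2.79125
sigma = R_bar / d2 = 2.79125 / 2.059 = 1.3556338
Cp = (USL - LSL)/(6*sigma) = (133.1 - 116.1)/(6*1.3556338) = 2.0900
Cpu = (133.1 - 121.5)/(3*1.3556338) = 2.8523
Cpl = (121.5 - 116.1)/(3*1.3556338) = 1.3278
Cpk = min(Cpu, Cpl) = 1.3278

1.3278


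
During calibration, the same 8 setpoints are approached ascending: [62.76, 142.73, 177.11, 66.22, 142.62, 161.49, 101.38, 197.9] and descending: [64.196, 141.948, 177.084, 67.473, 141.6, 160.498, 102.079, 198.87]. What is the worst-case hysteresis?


|62.76 - 64.196| = 1.4360
|142.73 - 141.948| = 0.7820
|177.11 - 177.084| = 0.0260
|66.22 - 67.473| = 1.2530
|142.62 - 141.6| = 1.0200
|161.49 - 160.498| = 0.9920
|101.38 - 102.079| = 0.6990
|197.9 - 198.87| = 0.9700
hysteresis = max(diffs) = 1.4360

1.4360


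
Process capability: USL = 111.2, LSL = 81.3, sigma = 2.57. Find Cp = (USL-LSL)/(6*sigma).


Cp = (USL - LSL) / (6 * sigma)
= (111.2 - 81.3) / (6 * 2.57)
= 29.9000 / 15.4200
= 1.9390

1.9390


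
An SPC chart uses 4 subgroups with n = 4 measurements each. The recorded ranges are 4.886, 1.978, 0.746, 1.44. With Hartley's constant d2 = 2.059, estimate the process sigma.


R_bar = (4.886 + 1.978 + 0.746 + 1.44) / 4
R_bar = 9.05 / 4 = 2.2625
sigma_hat = R_bar / d2 = 2.2625 / 2.059 = 1.0988

1.0988


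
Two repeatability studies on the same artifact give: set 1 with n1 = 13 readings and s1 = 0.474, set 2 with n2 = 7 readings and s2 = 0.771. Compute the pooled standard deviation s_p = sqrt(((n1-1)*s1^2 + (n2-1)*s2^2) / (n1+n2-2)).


s_p = sqrt(((n1-1)*s1^2 + (n2-1)*s2^2) / (n1+n2-2))
numerator = (13-1)*0.474^2 + (7-1)*0.771^2 = 2.696112 + 3.566646 = 6.262758
denominator = 13 + 7 - 2 = 18
s_p^2 = 6.262758 / 18 = 0.347931
s_p = sqrt(0.347931) = 0.5899

0.5899


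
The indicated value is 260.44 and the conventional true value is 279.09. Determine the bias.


Systematic error = measured - true
= 260.44 - 279.09
= -18.6500

-18.6500


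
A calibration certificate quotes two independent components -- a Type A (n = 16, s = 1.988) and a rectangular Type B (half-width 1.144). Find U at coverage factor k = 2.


u_A = s / sqrt(n) = 1.988 / sqrt(16) = 0.497
u_B = half_width / sqrt(3) = 1.144 / sqrt(3) = 0.66048871
uc = sqrt(u_A^2 + u_B^2) = sqrt(0.497^2 + 0.66048871^2) = 0.826592
U = k * uc = 2 * 0.826592
U = 1.6532

1.6532


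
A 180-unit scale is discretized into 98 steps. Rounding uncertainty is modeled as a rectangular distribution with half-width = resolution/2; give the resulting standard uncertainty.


resolution = range / divisions
resolution = 180 / 98 = 1.8367347
u_res = resolution / (2*sqrt(3))
u_res = 1.8367347 / 3.4641016
u_res = 0.5302

0.5302
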